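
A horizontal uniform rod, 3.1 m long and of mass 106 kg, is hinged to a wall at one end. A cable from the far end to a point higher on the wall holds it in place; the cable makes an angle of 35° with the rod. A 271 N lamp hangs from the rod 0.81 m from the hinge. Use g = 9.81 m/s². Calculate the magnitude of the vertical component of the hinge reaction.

Take torques about the hinge: T sin 35° · 3.1 = 106×9.81×1.55 + 271×0.81 = 1831.3 N·m.
So T = 1831.3 / (0.5736 × 3.1) = 1029.9 N.
ΣF_y = 0: H_y = (106×9.81 + 271) − T sin 35° = 1310.9 − 590.74 = 720.12 N.

|H_y| ≈ 720 N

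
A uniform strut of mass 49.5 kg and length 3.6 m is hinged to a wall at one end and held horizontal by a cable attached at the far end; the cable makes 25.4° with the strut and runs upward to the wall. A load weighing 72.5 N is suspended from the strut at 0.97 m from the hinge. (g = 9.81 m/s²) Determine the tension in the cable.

T ≈ 612 N

Take torques about the hinge: T sin 25.4° · 3.6 = 49.5×9.81×1.8 + 72.5×0.97 = 944.4 N·m.
So T = 944.4 / (0.4289 × 3.6) = 611.59 N.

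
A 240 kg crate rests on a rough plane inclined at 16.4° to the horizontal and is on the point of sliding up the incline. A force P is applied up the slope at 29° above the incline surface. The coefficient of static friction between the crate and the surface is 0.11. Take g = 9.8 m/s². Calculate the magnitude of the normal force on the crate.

On the verge of sliding up the incline, friction equals μN and acts down the slope.
Perpendicular: N + P sin 29° = W cos 16.4° = 2256 N.
Along incline: P cos 29° = W sin 16.4° + μN  with W sin 16.4° = 664.1 N.
Solving the pair for P and N: P = 983.1 N, N = 1780 N (and f = μN = 195.8 N).

N ≈ 1780 N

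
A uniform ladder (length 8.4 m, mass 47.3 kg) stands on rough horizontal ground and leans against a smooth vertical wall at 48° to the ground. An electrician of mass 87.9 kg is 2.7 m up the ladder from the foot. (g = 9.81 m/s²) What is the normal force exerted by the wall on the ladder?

Torques about the foot: N_wall · 8.4 sin 48° = 47.3×9.81×4.2 cos 48° + 87.9×9.81×2.7 cos 48° → N_wall = 458.46 N.

N_wall ≈ 458 N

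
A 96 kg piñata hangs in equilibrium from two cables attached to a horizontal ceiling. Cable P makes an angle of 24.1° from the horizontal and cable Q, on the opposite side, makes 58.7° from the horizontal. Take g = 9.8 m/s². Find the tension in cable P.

T_P ≈ 493 N

Weight W = 96 × 9.8 = 940.8 N acts straight down.
Horizontal: T_P cos 24.1° = T_Q cos 58.7°  →  T_Q = 1.757 T_P.
Vertical: T_P sin 24.1° + T_Q sin 58.7° = 940.8.
Substituting the horizontal relation into the vertical equation gives 1.91 T_P = 940.8, so T_P = 492.6 N.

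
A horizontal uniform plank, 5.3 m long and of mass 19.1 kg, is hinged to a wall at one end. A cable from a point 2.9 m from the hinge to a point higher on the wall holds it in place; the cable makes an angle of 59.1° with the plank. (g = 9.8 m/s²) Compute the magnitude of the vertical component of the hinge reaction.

Take torques about the hinge: T sin 59.1° · 2.9 = 19.1×9.8×2.65 = 496.03 N·m.
So T = 496.03 / (0.8581 × 2.9) = 199.34 N.
ΣF_y = 0: H_y = (19.1×9.8) − T sin 59.1° = 187.18 − 171.04 = 16.136 N.

|H_y| ≈ 16.1 N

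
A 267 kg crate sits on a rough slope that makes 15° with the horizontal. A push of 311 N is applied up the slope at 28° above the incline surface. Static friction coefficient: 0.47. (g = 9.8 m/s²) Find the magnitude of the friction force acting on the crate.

f ≈ 403 N

Axes along / perpendicular to the incline. W sin 15° = 677.2 N down-slope; W cos 15° = 2527 N into the surface.
Perpendicular: N = W cos 15° − P sin 28° = 2527 − 146 = 2381 N.
Along incline: P cos 28° + f = W sin 15° (friction acts up-slope) → f = 677.2 − 274.6 = 402.6 N.
|f| = 402.6 N ≤ μN = 1119 N, so the crate is indeed static.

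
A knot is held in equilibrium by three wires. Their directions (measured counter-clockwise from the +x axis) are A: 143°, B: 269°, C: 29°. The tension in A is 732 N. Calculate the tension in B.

T_B ≈ 772 N

Resolve: ΣF_x = 732 cos 143° + T_B cos 269° + T_C cos 29° = 0.
        ΣF_y = 732 sin 143° + T_B sin 269° + T_C sin 29° = 0.
The known terms sum to (-584.6, 440.5) N, so -0.0175 T_B + 0.8746 T_C = 584.6 and -0.9998 T_B + 0.4848 T_C = -440.5.
Solving simultaneously: T_B = 772.2 N, T_C = 683.8 N.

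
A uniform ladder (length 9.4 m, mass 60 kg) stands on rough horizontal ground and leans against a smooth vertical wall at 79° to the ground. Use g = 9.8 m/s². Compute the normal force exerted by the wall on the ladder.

Torques about the foot: N_wall · 9.4 sin 79° = 60×9.8×4.7 cos 79° → N_wall = 57.148 N.

N_wall ≈ 57.1 N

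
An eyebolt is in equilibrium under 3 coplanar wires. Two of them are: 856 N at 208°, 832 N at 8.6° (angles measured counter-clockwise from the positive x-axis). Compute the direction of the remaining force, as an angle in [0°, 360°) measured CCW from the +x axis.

Sum the known components: ΣF_x = 66.84 N, ΣF_y = -277.5 N.
For equilibrium the remaining force must supply (−ΣF_x, −ΣF_y) = (-66.84, 277.5) N.
Magnitude = √((-66.84)² + (277.5)²) = 285.4 N; direction = atan2(277.5, -66.84) = 103.5°.

θ ≈ 104°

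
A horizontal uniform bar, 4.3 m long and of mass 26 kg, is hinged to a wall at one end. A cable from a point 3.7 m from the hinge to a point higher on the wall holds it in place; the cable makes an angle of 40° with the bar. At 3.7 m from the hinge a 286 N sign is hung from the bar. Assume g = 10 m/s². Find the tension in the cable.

T ≈ 680 N

Take torques about the hinge: T sin 40° · 3.7 = 26×10×2.15 + 286×3.7 = 1617.2 N·m.
So T = 1617.2 / (0.6428 × 3.7) = 679.98 N.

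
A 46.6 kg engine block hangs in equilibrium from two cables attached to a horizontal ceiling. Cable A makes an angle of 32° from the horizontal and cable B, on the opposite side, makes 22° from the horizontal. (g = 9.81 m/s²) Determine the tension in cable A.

Weight W = 46.6 × 9.81 = 457.1 N acts straight down.
Horizontal: T_A cos 32° = T_B cos 22°  →  T_B = 0.9146 T_A.
Vertical: T_A sin 32° + T_B sin 22° = 457.1.
Substituting the horizontal relation into the vertical equation gives 0.8726 T_A = 457.1, so T_A = 523.9 N.

T_A ≈ 524 N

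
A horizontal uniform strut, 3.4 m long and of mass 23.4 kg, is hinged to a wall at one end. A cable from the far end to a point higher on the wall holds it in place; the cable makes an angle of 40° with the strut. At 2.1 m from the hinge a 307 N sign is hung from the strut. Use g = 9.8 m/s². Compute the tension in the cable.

T ≈ 473 N

Take torques about the hinge: T sin 40° · 3.4 = 23.4×9.8×1.7 + 307×2.1 = 1034.5 N·m.
So T = 1034.5 / (0.6428 × 3.4) = 473.37 N.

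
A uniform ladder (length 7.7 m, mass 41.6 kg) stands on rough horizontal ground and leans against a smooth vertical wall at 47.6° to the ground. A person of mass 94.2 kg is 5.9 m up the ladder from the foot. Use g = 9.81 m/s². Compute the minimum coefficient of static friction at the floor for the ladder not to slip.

ΣF_y = 0: N_floor = 41.6×9.81 + 94.2×9.81 = 1332.2 N.
Torques about the foot: N_wall · 7.7 sin 47.6° = 41.6×9.81×3.85 cos 47.6° + 94.2×9.81×5.9 cos 47.6° → N_wall = 832.89 N.
ΣF_x = 0: f_floor = N_wall = 832.89 N.
μ_min = f_floor / N_floor = 832.89 / 1332.2 = 0.6252.

μ_min ≈ 0.625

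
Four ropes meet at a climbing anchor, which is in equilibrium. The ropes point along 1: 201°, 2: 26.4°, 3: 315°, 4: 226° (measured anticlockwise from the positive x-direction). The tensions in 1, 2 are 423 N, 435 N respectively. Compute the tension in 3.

Resolve: ΣF_x = 423 cos 201° + 435 cos 26.4° + T_3 cos 315° + T_4 cos 226° = 0.
        ΣF_y = 423 sin 201° + 435 sin 26.4° + T_3 sin 315° + T_4 sin 226° = 0.
The known terms sum to (-5.27, 41.83) N, so 0.7071 T_3 − 0.6947 T_4 = 5.27 and -0.7071 T_3 − 0.7193 T_4 = -41.83.
Solving simultaneously: T_3 = 32.85 N, T_4 = 25.85 N.

T_3 ≈ 32.9 N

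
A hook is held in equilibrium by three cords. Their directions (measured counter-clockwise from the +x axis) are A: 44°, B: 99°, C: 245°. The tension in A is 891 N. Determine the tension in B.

Resolve: ΣF_x = 891 cos 44° + T_B cos 99° + T_C cos 245° = 0.
        ΣF_y = 891 sin 44° + T_B sin 99° + T_C sin 245° = 0.
The known terms sum to (640.9, 618.9) N, so -0.1564 T_B − 0.4226 T_C = -640.9 and 0.9877 T_B − 0.9063 T_C = -618.9.
Solving simultaneously: T_B = 571 N, T_C = 1305 N.

T_B ≈ 571 N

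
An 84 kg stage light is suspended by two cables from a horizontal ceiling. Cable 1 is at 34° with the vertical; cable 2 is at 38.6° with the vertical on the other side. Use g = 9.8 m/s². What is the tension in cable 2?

T_2 ≈ 482 N

Angles from the horizontal: cable 1 is 90° − 34° = 56°, cable 2 is 90° − 38.6° = 51.4°.
Weight W = 84 × 9.8 = 823.2 N acts straight down.
Horizontal: T_1 cos 56° = T_2 cos 51.4°  →  T_1 = 1.116 T_2.
Vertical: T_1 sin 56° + T_2 sin 51.4° = 823.2.
Substituting the horizontal relation into the vertical equation gives 1.706 T_2 = 823.2, so T_2 = 482.4 N.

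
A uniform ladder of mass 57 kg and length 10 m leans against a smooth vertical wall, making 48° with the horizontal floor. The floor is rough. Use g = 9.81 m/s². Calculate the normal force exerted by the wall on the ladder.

N_wall ≈ 252 N

Torques about the foot: N_wall · 10 sin 48° = 57×9.81×5 cos 48° → N_wall = 251.74 N.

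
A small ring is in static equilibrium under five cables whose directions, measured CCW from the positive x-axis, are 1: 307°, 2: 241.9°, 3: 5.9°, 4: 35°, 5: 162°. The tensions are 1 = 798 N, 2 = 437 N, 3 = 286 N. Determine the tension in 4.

Resolve: ΣF_x = 798 cos 307° + 437 cos 241.9° + 286 cos 5.9° + T_4 cos 35° + T_5 cos 162° = 0.
        ΣF_y = 798 sin 307° + 437 sin 241.9° + 286 sin 5.9° + T_4 sin 35° + T_5 sin 162° = 0.
The known terms sum to (558.9, -993.4) N, so 0.8192 T_4 − 0.9511 T_5 = -558.9 and 0.5736 T_4 + 0.3090 T_5 = 993.4.
Solving simultaneously: T_4 = 966.7 N, T_5 = 1420 N.

T_4 ≈ 967 N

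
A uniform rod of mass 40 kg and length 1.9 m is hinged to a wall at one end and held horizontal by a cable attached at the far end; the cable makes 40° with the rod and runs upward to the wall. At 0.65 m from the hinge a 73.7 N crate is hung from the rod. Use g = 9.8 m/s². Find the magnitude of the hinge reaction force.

Take torques about the hinge: T sin 40° · 1.9 = 40×9.8×0.95 + 73.7×0.65 = 420.3 N·m.
So T = 420.3 / (0.6428 × 1.9) = 344.15 N.
ΣF_x = 0: H_x = T cos 40° = 263.63 N.
ΣF_y = 0: H_y = (40×9.8 + 73.7) − T sin 40° = 465.7 − 221.21 = 244.49 N.
|H| = √(H_x² + H_y²) = √((263.63)² + (244.49)²) = 359.55 N.

|H| ≈ 360 N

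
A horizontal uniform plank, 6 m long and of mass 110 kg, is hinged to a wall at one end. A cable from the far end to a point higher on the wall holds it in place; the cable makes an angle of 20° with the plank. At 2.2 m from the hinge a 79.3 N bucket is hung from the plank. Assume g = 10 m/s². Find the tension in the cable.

Take torques about the hinge: T sin 20° · 6 = 110×10×3 + 79.3×2.2 = 3474.5 N·m.
So T = 3474.5 / (0.3420 × 6) = 1693.1 N.

T ≈ 1690 N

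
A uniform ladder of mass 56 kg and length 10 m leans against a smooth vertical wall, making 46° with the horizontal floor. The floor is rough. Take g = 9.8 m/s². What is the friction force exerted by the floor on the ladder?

f ≈ 265 N

Torques about the foot: N_wall · 10 sin 46° = 56×9.8×5 cos 46° → N_wall = 264.98 N.
ΣF_x = 0: f_floor = N_wall = 264.98 N.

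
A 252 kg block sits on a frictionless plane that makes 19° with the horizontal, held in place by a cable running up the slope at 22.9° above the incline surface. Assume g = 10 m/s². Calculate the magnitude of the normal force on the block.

Take axes along and perpendicular to the incline. Weight components: W sin 19° = 820.4 N down-slope, W cos 19° = 2383 N into the surface.
Along incline: T cos 22.9° = W sin 19° → T = 890.6 N.
Perpendicular: N = W cos 19° − T sin 22.9° = 2036 N.

N ≈ 2040 N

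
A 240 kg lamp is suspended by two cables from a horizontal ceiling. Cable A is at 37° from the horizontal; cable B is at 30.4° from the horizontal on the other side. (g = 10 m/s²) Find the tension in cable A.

Weight W = 240 × 10 = 2400 N acts straight down.
Horizontal: T_A cos 37° = T_B cos 30.4°  →  T_B = 0.9259 T_A.
Vertical: T_A sin 37° + T_B sin 30.4° = 2400.
Substituting the horizontal relation into the vertical equation gives 1.07 T_A = 2400, so T_A = 2242 N.

T_A ≈ 2240 N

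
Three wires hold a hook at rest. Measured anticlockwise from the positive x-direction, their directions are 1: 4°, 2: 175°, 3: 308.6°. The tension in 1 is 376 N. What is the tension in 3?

Resolve: ΣF_x = 376 cos 4° + T_2 cos 175° + T_3 cos 308.6° = 0.
        ΣF_y = 376 sin 4° + T_2 sin 175° + T_3 sin 308.6° = 0.
The known terms sum to (375.1, 26.23) N, so -0.9962 T_2 + 0.6239 T_3 = -375.1 and 0.0872 T_2 − 0.7815 T_3 = -26.23.
Solving simultaneously: T_2 = 427.4 N, T_3 = 81.22 N.

T_3 ≈ 81.2 N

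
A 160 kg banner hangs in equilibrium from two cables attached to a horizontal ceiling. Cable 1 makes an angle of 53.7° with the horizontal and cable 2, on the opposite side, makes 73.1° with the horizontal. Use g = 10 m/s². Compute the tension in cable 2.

Weight W = 160 × 10 = 1600 N acts straight down.
Horizontal: T_1 cos 53.7° = T_2 cos 73.1°  →  T_1 = 0.491 T_2.
Vertical: T_1 sin 53.7° + T_2 sin 73.1° = 1600.
Substituting the horizontal relation into the vertical equation gives 1.353 T_2 = 1600, so T_2 = 1183 N.

T_2 ≈ 1180 N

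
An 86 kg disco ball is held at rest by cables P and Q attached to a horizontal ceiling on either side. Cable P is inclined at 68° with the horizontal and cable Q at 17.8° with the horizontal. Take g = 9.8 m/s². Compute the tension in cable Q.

T_Q ≈ 317 N

Weight W = 86 × 9.8 = 842.8 N acts straight down.
Horizontal: T_P cos 68° = T_Q cos 17.8°  →  T_P = 2.542 T_Q.
Vertical: T_P sin 68° + T_Q sin 17.8° = 842.8.
Substituting the horizontal relation into the vertical equation gives 2.662 T_Q = 842.8, so T_Q = 316.6 N.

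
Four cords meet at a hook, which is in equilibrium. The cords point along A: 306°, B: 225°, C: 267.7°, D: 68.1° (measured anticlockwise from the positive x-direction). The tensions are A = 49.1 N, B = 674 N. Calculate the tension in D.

T_D ≈ 1270 N

Resolve: ΣF_x = 49.1 cos 306° + 674 cos 225° + T_C cos 267.7° + T_D cos 68.1° = 0.
        ΣF_y = 49.1 sin 306° + 674 sin 225° + T_C sin 267.7° + T_D sin 68.1° = 0.
The known terms sum to (-447.7, -516.3) N, so -0.0401 T_C + 0.3730 T_D = 447.7 and -0.9992 T_C + 0.9278 T_D = 516.3.
Solving simultaneously: T_C = 664.3 N, T_D = 1272 N.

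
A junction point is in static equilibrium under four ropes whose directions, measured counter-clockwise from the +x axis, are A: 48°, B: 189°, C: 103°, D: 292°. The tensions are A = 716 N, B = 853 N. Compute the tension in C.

T_C ≈ 1200 N

Resolve: ΣF_x = 716 cos 48° + 853 cos 189° + T_C cos 103° + T_D cos 292° = 0.
        ΣF_y = 716 sin 48° + 853 sin 189° + T_C sin 103° + T_D sin 292° = 0.
The known terms sum to (-363.4, 398.7) N, so -0.2250 T_C + 0.3746 T_D = 363.4 and 0.9744 T_C − 0.9272 T_D = -398.7.
Solving simultaneously: T_C = 1199 N, T_D = 1690 N.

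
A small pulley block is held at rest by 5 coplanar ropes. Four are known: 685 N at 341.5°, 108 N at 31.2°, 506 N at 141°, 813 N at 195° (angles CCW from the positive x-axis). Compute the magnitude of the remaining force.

F ≈ 440 N

Sum the known components: ΣF_x = -436.6 N, ΣF_y = -53.39 N.
For equilibrium the remaining force must supply (−ΣF_x, −ΣF_y) = (436.6, 53.39) N.
Magnitude = √((436.6)² + (53.39)²) = 439.8 N; direction = atan2(53.39, 436.6) = 7.0°.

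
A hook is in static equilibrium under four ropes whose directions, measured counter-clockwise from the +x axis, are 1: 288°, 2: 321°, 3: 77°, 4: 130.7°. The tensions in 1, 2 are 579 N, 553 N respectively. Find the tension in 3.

T_3 ≈ 155 N

Resolve: ΣF_x = 579 cos 288° + 553 cos 321° + T_3 cos 77° + T_4 cos 130.7° = 0.
        ΣF_y = 579 sin 288° + 553 sin 321° + T_3 sin 77° + T_4 sin 130.7° = 0.
The known terms sum to (608.7, -898.7) N, so 0.2250 T_3 − 0.6521 T_4 = -608.7 and 0.9744 T_3 + 0.7581 T_4 = 898.7.
Solving simultaneously: T_3 = 154.6 N, T_4 = 986.7 N.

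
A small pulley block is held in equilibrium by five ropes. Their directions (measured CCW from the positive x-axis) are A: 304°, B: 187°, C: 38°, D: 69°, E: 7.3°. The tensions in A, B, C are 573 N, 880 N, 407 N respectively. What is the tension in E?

Resolve: ΣF_x = 573 cos 304° + 880 cos 187° + 407 cos 38° + T_D cos 69° + T_E cos 7.3° = 0.
        ΣF_y = 573 sin 304° + 880 sin 187° + 407 sin 38° + T_D sin 69° + T_E sin 7.3° = 0.
The known terms sum to (-232.3, -331.7) N, so 0.3584 T_D + 0.9919 T_E = 232.3 and 0.9336 T_D + 0.1271 T_E = 331.7.
Solving simultaneously: T_D = 340.2 N, T_E = 111.3 N.

T_E ≈ 111 N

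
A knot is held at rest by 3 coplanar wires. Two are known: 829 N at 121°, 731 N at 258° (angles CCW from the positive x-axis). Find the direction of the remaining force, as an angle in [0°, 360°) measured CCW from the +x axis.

θ ≈ 0.439°

Sum the known components: ΣF_x = -579 N, ΣF_y = -4.434 N.
For equilibrium the remaining force must supply (−ΣF_x, −ΣF_y) = (579, 4.434) N.
Magnitude = √((579)² + (4.434)²) = 579 N; direction = atan2(4.434, 579) = 0.4°.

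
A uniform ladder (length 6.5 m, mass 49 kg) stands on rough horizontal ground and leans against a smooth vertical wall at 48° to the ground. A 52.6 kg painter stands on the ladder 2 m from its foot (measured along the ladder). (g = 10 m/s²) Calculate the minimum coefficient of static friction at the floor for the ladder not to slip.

ΣF_y = 0: N_floor = 49×10 + 52.6×10 = 1016 N.
Torques about the foot: N_wall · 6.5 sin 48° = 49×10×3.25 cos 48° + 52.6×10×2 cos 48° → N_wall = 366.33 N.
ΣF_x = 0: f_floor = N_wall = 366.33 N.
μ_min = f_floor / N_floor = 366.33 / 1016 = 0.3606.

μ_min ≈ 0.361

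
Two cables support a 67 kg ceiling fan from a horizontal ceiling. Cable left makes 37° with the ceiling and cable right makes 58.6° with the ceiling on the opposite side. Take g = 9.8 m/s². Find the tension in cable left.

T_left ≈ 344 N

Weight W = 67 × 9.8 = 656.6 N acts straight down.
Horizontal: T_left cos 37° = T_right cos 58.6°  →  T_right = 1.533 T_left.
Vertical: T_left sin 37° + T_right sin 58.6° = 656.6.
Substituting the horizontal relation into the vertical equation gives 1.91 T_left = 656.6, so T_left = 343.7 N.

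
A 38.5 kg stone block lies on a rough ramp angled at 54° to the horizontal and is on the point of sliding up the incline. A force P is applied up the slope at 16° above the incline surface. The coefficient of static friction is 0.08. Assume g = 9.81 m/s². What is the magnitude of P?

On the verge of sliding up the incline, friction equals μN and acts down the slope.
Perpendicular: N + P sin 16° = W cos 54° = 222 N.
Along incline: P cos 16° = W sin 54° + μN  with W sin 54° = 305.6 N.
Solving the pair for P and N: P = 328.8 N, N = 131.4 N (and f = μN = 10.51 N).

P ≈ 329 N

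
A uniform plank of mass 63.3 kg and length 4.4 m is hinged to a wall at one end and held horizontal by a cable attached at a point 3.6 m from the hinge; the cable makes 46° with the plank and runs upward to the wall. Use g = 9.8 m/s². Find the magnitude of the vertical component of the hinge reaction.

|H_y| ≈ 241 N

Take torques about the hinge: T sin 46° · 3.6 = 63.3×9.8×2.2 = 1364.7 N·m.
So T = 1364.7 / (0.7193 × 3.6) = 527.01 N.
ΣF_y = 0: H_y = (63.3×9.8) − T sin 46° = 620.34 − 379.1 = 241.24 N.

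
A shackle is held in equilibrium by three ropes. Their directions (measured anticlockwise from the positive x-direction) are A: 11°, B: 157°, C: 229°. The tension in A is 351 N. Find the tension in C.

Resolve: ΣF_x = 351 cos 11° + T_B cos 157° + T_C cos 229° = 0.
        ΣF_y = 351 sin 11° + T_B sin 157° + T_C sin 229° = 0.
The known terms sum to (344.6, 66.97) N, so -0.9205 T_B − 0.6561 T_C = -344.6 and 0.3907 T_B − 0.7547 T_C = -66.97.
Solving simultaneously: T_B = 227.2 N, T_C = 206.4 N.

T_C ≈ 206 N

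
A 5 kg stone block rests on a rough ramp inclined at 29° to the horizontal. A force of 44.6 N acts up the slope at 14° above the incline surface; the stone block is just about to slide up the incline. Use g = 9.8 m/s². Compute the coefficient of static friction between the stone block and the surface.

On the verge of sliding up the incline, friction is at its maximum μN and acts down the slope.
Perpendicular to incline: N = W cos 29° − P sin 14° = 42.86 − 10.79 = 32.07 N.
Along incline: P cos 14° − μN = W sin 29° → μ = −(W sin 29° − P cos 14°) / N = 0.6087.

μ ≈ 0.609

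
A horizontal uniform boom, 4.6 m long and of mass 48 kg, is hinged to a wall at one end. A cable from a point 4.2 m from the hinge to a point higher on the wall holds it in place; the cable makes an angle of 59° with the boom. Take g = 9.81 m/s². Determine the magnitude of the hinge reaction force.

|H| ≈ 263 N

Take torques about the hinge: T sin 59° · 4.2 = 48×9.81×2.3 = 1083 N·m.
So T = 1083 / (0.8572 × 4.2) = 300.83 N.
ΣF_x = 0: H_x = T cos 59° = 154.94 N.
ΣF_y = 0: H_y = (48×9.81) − T sin 59° = 470.88 − 257.86 = 213.02 N.
|H| = √(H_x² + H_y²) = √((154.94)² + (213.02)²) = 263.41 N.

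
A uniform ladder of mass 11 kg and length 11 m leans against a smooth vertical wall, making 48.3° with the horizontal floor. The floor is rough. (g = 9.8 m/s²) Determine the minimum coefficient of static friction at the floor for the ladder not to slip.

ΣF_y = 0: N_floor = 11×9.8 = 107.8 N.
Torques about the foot: N_wall · 11 sin 48.3° = 11×9.8×5.5 cos 48.3° → N_wall = 48.023 N.
ΣF_x = 0: f_floor = N_wall = 48.023 N.
μ_min = f_floor / N_floor = 48.023 / 107.8 = 0.4455.

μ_min ≈ 0.445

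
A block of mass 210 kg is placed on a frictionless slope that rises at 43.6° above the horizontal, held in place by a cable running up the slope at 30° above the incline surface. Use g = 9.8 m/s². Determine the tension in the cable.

Take axes along and perpendicular to the incline. Weight components: W sin 43.6° = 1419 N down-slope, W cos 43.6° = 1490 N into the surface.
Along incline: T cos 30° = W sin 43.6° → T = 1639 N.
Perpendicular: N = W cos 43.6° − T sin 30° = 670.9 N.

T ≈ 1640 N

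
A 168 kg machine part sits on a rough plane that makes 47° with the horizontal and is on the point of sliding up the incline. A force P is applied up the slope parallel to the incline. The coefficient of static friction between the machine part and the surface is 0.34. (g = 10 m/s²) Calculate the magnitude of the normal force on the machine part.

N ≈ 1150 N

On the verge of sliding up the incline, friction equals μN and acts down the slope.
Perpendicular: N + P sin 0° = W cos 47° = 1146 N.
Along incline: P cos 0° = W sin 47° + μN  with W sin 47° = 1229 N.
Solving the pair for P and N: P = 1618 N, N = 1146 N (and f = μN = 389.6 N).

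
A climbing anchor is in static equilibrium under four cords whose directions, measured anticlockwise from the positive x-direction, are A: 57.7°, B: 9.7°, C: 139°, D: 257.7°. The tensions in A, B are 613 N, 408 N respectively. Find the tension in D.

T_D ≈ 1050 N

Resolve: ΣF_x = 613 cos 57.7° + 408 cos 9.7° + T_C cos 139° + T_D cos 257.7° = 0.
        ΣF_y = 613 sin 57.7° + 408 sin 9.7° + T_C sin 139° + T_D sin 257.7° = 0.
The known terms sum to (729.7, 586.9) N, so -0.7547 T_C − 0.2130 T_D = -729.7 and 0.6561 T_C − 0.9770 T_D = -586.9.
Solving simultaneously: T_C = 670.3 N, T_D = 1051 N.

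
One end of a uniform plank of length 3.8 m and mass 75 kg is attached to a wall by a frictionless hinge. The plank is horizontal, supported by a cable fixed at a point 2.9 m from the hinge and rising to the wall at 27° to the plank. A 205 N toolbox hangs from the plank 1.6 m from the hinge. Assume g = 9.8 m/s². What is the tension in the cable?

Take torques about the hinge: T sin 27° · 2.9 = 75×9.8×1.9 + 205×1.6 = 1724.5 N·m.
So T = 1724.5 / (0.4540 × 2.9) = 1309.8 N.

T ≈ 1310 N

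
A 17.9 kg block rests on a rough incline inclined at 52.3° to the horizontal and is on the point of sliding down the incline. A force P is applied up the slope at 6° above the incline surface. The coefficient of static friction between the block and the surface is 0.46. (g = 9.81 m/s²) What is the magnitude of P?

P ≈ 94.6 N

On the verge of sliding down the incline, friction equals μN and acts up the slope.
Perpendicular: N + P sin 6° = W cos 52.3° = 107.4 N.
Along incline: P cos 6° + μN = W sin 52.3° with W sin 52.3° = 138.9 N.
Solving the pair for P and N: P = 94.61 N, N = 97.49 N (and f = μN = 44.85 N).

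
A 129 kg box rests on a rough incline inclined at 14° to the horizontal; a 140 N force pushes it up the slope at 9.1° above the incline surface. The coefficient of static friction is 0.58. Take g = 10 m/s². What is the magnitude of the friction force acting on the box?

f ≈ 174 N

Axes along / perpendicular to the incline. W sin 14° = 312.1 N down-slope; W cos 14° = 1252 N into the surface.
Perpendicular: N = W cos 14° − P sin 9.1° = 1252 − 22.14 = 1230 N.
Along incline: P cos 9.1° + f = W sin 14° (friction acts up-slope) → f = 312.1 − 138.2 = 173.8 N.
|f| = 173.8 N ≤ μN = 713.1 N, so the box is indeed static.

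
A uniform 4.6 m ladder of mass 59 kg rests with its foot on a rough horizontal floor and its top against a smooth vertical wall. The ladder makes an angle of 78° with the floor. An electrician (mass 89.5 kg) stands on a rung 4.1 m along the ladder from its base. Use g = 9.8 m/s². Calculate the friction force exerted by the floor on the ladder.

f ≈ 228 N

Torques about the foot: N_wall · 4.6 sin 78° = 59×9.8×2.3 cos 78° + 89.5×9.8×4.1 cos 78° → N_wall = 227.62 N.
ΣF_x = 0: f_floor = N_wall = 227.62 N.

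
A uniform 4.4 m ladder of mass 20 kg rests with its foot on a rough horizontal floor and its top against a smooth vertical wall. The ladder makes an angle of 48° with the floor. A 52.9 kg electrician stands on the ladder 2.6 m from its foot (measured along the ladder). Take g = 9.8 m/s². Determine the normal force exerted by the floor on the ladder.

ΣF_y = 0: N_floor = 20×9.8 + 52.9×9.8 = 714.42 N.

N_floor ≈ 714 N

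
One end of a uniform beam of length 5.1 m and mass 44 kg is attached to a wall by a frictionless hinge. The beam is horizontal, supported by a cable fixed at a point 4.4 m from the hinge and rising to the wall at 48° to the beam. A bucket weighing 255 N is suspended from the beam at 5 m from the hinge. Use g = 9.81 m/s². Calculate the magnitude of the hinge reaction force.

|H| ≈ 508 N

Take torques about the hinge: T sin 48° · 4.4 = 44×9.81×2.55 + 255×5 = 2375.7 N·m.
So T = 2375.7 / (0.7431 × 4.4) = 726.54 N.
ΣF_x = 0: H_x = T cos 48° = 486.15 N.
ΣF_y = 0: H_y = (44×9.81 + 255) − T sin 48° = 686.64 − 539.93 = 146.71 N.
|H| = √(H_x² + H_y²) = √((486.15)² + (146.71)²) = 507.81 N.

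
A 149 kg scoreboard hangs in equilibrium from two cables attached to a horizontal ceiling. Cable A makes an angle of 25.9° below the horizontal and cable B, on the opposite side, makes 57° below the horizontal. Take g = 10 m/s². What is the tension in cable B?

Weight W = 149 × 10 = 1490 N acts straight down.
Horizontal: T_A cos 25.9° = T_B cos 57°  →  T_A = 0.6055 T_B.
Vertical: T_A sin 25.9° + T_B sin 57° = 1490.
Substituting the horizontal relation into the vertical equation gives 1.103 T_B = 1490, so T_B = 1351 N.

T_B ≈ 1350 N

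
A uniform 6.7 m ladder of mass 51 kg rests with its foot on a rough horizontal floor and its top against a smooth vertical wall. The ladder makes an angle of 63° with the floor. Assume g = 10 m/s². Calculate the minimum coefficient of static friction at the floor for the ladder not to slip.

ΣF_y = 0: N_floor = 51×10 = 510 N.
Torques about the foot: N_wall · 6.7 sin 63° = 51×10×3.35 cos 63° → N_wall = 129.93 N.
ΣF_x = 0: f_floor = N_wall = 129.93 N.
μ_min = f_floor / N_floor = 129.93 / 510 = 0.2548.

μ_min ≈ 0.255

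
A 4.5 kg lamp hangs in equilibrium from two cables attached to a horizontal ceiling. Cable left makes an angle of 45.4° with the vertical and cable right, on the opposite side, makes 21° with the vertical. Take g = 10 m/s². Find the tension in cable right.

Angles from the horizontal: cable left is 90° − 45.4° = 44.6°, cable right is 90° − 21° = 69°.
Weight W = 4.5 × 10 = 45 N acts straight down.
Horizontal: T_left cos 44.6° = T_right cos 69°  →  T_left = 0.5033 T_right.
Vertical: T_left sin 44.6° + T_right sin 69° = 45.
Substituting the horizontal relation into the vertical equation gives 1.287 T_right = 45, so T_right = 34.97 N.

T_right ≈ 35 N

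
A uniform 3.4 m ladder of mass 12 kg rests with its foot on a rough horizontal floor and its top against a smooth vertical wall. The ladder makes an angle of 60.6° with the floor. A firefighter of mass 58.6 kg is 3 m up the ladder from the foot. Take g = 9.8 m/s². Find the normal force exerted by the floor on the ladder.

N_floor ≈ 692 N

ΣF_y = 0: N_floor = 12×9.8 + 58.6×9.8 = 691.88 N.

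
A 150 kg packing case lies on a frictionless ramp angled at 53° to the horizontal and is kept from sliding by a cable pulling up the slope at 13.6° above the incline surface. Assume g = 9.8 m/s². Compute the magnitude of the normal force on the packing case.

Take axes along and perpendicular to the incline. Weight components: W sin 53° = 1174 N down-slope, W cos 53° = 884.7 N into the surface.
Along incline: T cos 13.6° = W sin 53° → T = 1208 N.
Perpendicular: N = W cos 53° − T sin 13.6° = 600.6 N.

N ≈ 601 N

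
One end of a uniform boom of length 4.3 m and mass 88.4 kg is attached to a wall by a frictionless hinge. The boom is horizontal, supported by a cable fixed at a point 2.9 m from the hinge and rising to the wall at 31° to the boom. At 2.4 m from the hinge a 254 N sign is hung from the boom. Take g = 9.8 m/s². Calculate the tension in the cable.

T ≈ 1660 N

Take torques about the hinge: T sin 31° · 2.9 = 88.4×9.8×2.15 + 254×2.4 = 2472.2 N·m.
So T = 2472.2 / (0.5150 × 2.9) = 1655.2 N.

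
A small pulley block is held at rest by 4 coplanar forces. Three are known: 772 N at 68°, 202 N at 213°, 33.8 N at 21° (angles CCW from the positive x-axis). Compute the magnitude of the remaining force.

F ≈ 636 N

Sum the known components: ΣF_x = 151.3 N, ΣF_y = 617.9 N.
For equilibrium the remaining force must supply (−ΣF_x, −ΣF_y) = (-151.3, -617.9) N.
Magnitude = √((-151.3)² + (-617.9)²) = 636.1 N; direction = atan2(-617.9, -151.3) = 256.2°.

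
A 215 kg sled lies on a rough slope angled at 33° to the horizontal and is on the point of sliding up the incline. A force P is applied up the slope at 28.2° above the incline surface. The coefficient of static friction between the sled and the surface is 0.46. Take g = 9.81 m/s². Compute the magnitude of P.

P ≈ 1790 N

On the verge of sliding up the incline, friction equals μN and acts down the slope.
Perpendicular: N + P sin 28.2° = W cos 33° = 1769 N.
Along incline: P cos 28.2° = W sin 33° + μN  with W sin 33° = 1149 N.
Solving the pair for P and N: P = 1786 N, N = 924.8 N (and f = μN = 425.4 N).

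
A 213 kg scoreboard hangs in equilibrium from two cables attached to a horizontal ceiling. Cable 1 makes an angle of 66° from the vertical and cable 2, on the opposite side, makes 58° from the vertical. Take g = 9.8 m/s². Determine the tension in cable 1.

Angles from the horizontal: cable 1 is 90° − 66° = 24°, cable 2 is 90° − 58° = 32°.
Weight W = 213 × 9.8 = 2087 N acts straight down.
Horizontal: T_1 cos 24° = T_2 cos 32°  →  T_2 = 1.077 T_1.
Vertical: T_1 sin 24° + T_2 sin 32° = 2087.
Substituting the horizontal relation into the vertical equation gives 0.9776 T_1 = 2087, so T_1 = 2135 N.

T_1 ≈ 2140 N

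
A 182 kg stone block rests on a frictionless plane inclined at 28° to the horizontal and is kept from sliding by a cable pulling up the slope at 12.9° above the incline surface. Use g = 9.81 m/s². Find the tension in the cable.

T ≈ 860 N

Take axes along and perpendicular to the incline. Weight components: W sin 28° = 838.2 N down-slope, W cos 28° = 1576 N into the surface.
Along incline: T cos 12.9° = W sin 28° → T = 859.9 N.
Perpendicular: N = W cos 28° − T sin 12.9° = 1384 N.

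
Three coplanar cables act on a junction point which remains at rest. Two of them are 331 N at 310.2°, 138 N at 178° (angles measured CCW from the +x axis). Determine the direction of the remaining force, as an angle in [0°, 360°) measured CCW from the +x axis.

θ ≈ 107°

Sum the known components: ΣF_x = 75.73 N, ΣF_y = -248 N.
For equilibrium the remaining force must supply (−ΣF_x, −ΣF_y) = (-75.73, 248) N.
Magnitude = √((-75.73)² + (248)²) = 259.3 N; direction = atan2(248, -75.73) = 107.0°.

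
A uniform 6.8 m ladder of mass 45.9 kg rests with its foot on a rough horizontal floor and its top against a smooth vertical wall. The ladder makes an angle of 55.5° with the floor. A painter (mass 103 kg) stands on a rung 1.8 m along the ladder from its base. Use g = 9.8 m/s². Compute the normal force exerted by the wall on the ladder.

N_wall ≈ 338 N

Torques about the foot: N_wall · 6.8 sin 55.5° = 45.9×9.8×3.4 cos 55.5° + 103×9.8×1.8 cos 55.5° → N_wall = 338.21 N.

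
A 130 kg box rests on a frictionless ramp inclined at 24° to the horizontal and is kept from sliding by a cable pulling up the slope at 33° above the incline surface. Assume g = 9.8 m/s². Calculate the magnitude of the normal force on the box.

Take axes along and perpendicular to the incline. Weight components: W sin 24° = 518.2 N down-slope, W cos 24° = 1164 N into the surface.
Along incline: T cos 33° = W sin 24° → T = 617.9 N.
Perpendicular: N = W cos 24° − T sin 33° = 827.3 N.

N ≈ 827 N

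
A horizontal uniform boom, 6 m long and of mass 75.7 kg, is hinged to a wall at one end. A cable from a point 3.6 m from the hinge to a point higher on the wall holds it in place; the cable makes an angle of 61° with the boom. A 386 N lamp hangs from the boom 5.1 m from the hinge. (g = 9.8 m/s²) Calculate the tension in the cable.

T ≈ 1330 N

Take torques about the hinge: T sin 61° · 3.6 = 75.7×9.8×3 + 386×5.1 = 4194.2 N·m.
So T = 4194.2 / (0.8746 × 3.6) = 1332.1 N.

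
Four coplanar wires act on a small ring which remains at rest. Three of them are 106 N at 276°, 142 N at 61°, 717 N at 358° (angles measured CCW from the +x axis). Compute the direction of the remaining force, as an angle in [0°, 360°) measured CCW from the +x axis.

Sum the known components: ΣF_x = 796.5 N, ΣF_y = -6.246 N.
For equilibrium the remaining force must supply (−ΣF_x, −ΣF_y) = (-796.5, 6.246) N.
Magnitude = √((-796.5)² + (6.246)²) = 796.5 N; direction = atan2(6.246, -796.5) = 179.6°.

θ ≈ 180°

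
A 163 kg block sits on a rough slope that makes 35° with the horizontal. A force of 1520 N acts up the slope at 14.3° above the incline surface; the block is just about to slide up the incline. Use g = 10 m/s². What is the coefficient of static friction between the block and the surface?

μ ≈ 0.561

On the verge of sliding up the incline, friction is at its maximum μN and acts down the slope.
Perpendicular to incline: N = W cos 35° − P sin 14.3° = 1335 − 375.4 = 959.8 N.
Along incline: P cos 14.3° − μN = W sin 35° → μ = −(W sin 35° − P cos 14.3°) / N = 0.5605.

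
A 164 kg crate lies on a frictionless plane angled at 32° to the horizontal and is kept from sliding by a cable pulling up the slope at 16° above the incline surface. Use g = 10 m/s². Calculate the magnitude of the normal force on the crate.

N ≈ 1140 N

Take axes along and perpendicular to the incline. Weight components: W sin 32° = 869.1 N down-slope, W cos 32° = 1391 N into the surface.
Along incline: T cos 16° = W sin 32° → T = 904.1 N.
Perpendicular: N = W cos 32° − T sin 16° = 1142 N.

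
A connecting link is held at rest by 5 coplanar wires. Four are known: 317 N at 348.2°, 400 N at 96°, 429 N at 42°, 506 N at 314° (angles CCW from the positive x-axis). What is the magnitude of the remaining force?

F ≈ 973 N

Sum the known components: ΣF_x = 938.8 N, ΣF_y = 256.1 N.
For equilibrium the remaining force must supply (−ΣF_x, −ΣF_y) = (-938.8, -256.1) N.
Magnitude = √((-938.8)² + (-256.1)²) = 973.1 N; direction = atan2(-256.1, -938.8) = 195.3°.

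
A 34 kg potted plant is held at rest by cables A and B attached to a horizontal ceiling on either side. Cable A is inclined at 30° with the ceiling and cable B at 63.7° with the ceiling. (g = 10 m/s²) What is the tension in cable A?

Weight W = 34 × 10 = 340 N acts straight down.
Horizontal: T_A cos 30° = T_B cos 63.7°  →  T_B = 1.955 T_A.
Vertical: T_A sin 30° + T_B sin 63.7° = 340.
Substituting the horizontal relation into the vertical equation gives 2.252 T_A = 340, so T_A = 151 N.

T_A ≈ 151 N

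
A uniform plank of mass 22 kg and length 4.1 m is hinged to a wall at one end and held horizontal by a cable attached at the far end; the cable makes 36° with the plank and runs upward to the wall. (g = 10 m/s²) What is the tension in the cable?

Take torques about the hinge: T sin 36° · 4.1 = 22×10×2.05 = 451 N·m.
So T = 451 / (0.5878 × 4.1) = 187.14 N.

T ≈ 187 N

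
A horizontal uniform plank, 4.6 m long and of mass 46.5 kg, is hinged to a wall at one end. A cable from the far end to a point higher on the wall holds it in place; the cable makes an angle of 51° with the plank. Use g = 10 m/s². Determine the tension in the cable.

Take torques about the hinge: T sin 51° · 4.6 = 46.5×10×2.3 = 1069.5 N·m.
So T = 1069.5 / (0.7771 × 4.6) = 299.17 N.

T ≈ 299 N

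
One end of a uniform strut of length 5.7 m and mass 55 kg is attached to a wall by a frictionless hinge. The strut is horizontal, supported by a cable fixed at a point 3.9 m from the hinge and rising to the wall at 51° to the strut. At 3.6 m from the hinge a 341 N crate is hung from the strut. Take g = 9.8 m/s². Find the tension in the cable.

Take torques about the hinge: T sin 51° · 3.9 = 55×9.8×2.85 + 341×3.6 = 2763.8 N·m.
So T = 2763.8 / (0.7771 × 3.9) = 911.87 N.

T ≈ 912 N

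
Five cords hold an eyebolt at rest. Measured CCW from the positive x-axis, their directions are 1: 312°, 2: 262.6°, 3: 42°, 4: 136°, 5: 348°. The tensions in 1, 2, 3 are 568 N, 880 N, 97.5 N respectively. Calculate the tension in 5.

T_5 ≈ 1220 N

Resolve: ΣF_x = 568 cos 312° + 880 cos 262.6° + 97.5 cos 42° + T_4 cos 136° + T_5 cos 348° = 0.
        ΣF_y = 568 sin 312° + 880 sin 262.6° + 97.5 sin 42° + T_4 sin 136° + T_5 sin 348° = 0.
The known terms sum to (339.2, -1230) N, so -0.7193 T_4 + 0.9781 T_5 = -339.2 and 0.6947 T_4 − 0.2079 T_5 = 1230.
Solving simultaneously: T_4 = 2136 N, T_5 = 1224 N.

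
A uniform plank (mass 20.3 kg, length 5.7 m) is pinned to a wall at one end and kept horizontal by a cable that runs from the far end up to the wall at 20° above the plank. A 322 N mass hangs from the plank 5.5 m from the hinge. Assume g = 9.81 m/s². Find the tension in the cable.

Take torques about the hinge: T sin 20° · 5.7 = 20.3×9.81×2.85 + 322×5.5 = 2338.6 N·m.
So T = 2338.6 / (0.3420 × 5.7) = 1199.6 N.

T ≈ 1200 N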